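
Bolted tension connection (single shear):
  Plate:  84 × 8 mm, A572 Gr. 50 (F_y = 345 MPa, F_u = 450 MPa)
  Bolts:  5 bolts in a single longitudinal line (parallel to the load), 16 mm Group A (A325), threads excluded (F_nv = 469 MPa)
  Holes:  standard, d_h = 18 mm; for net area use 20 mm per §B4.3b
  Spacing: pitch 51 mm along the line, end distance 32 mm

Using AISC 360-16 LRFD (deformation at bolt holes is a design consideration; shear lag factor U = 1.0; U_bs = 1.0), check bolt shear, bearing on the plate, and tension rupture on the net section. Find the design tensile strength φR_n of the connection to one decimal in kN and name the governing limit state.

172.8 kN (net-section rupture governs)

Bolt shear: A_b = π(16)²/4 = 201.06 mm². φR_n = 0.75 × 469 × 201.06 × 5 × 1 = 353.6 kN.
Bearing (8 mm plate, F_u = 450 MPa): end bolts L_c = 32 − 18/2 = 23, R_n = min(1.2×23×8×450, 2.4×16×8×450) = 99.36 kN/bolt; interior L_c = 51 − 18 = 33, R_n = 138.24 kN/bolt. φR_n = 0.75 × (1×99.36 + 4×138.24) = 489.2 kN.
Tension rupture (net): A_n = (84 − 1×20)×8 = 512 mm² (U = 1.0, A_e = A_n). φR_n = 0.75 × 450 × 512 = 172.8 kN.
Governing: min(353.6, 489.2, 172.8) = 172.8 kN → net-section rupture.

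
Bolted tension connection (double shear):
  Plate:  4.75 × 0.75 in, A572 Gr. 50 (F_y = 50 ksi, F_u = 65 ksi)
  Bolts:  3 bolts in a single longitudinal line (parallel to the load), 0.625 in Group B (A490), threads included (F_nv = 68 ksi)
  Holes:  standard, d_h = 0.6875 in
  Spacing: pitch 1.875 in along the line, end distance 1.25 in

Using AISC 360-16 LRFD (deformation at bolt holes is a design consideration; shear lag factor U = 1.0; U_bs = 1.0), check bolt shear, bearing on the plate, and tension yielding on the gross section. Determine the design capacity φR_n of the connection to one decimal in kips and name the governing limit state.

93.9 kips (bolt shear governs)

Bolt shear: A_b = π(0.625)²/4 = 0.3068 in². φR_n = 0.75 × 68 × 0.3068 × 3 × 2 = 93.9 kips.
Bearing (0.75 in plate, F_u = 65 ksi): end bolts L_c = 1.25 − 0.6875/2 = 0.90625, R_n = min(1.2×0.90625×0.75×65, 2.4×0.625×0.75×65) = 53.016 kips/bolt; interior L_c = 1.875 − 0.6875 = 1.1875, R_n = 69.469 kips/bolt. φR_n = 0.75 × (1×53.016 + 2×69.469) = 144.0 kips.
Tension yield (gross): A_g = 4.75×0.75 = 3.5625 in². φR_n = 0.90 × 50 × 3.5625 = 160.3 kips.
Governing: min(93.9, 144.0, 160.3) = 93.9 kips → bolt shear.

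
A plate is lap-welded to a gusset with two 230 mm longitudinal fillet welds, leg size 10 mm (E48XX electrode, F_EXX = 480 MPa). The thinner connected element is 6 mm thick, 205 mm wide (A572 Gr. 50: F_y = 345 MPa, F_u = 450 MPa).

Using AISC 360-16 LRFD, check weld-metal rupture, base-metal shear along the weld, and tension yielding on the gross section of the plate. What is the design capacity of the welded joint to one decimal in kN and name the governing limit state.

381.9 kN (gross-section yield governs)

Weld metal: throat = 0.707×10 = 7.07 mm, L = 2×230 = 460 mm. φR_n = 0.75 × 0.6 × 480 × 7.07 × 460 = 702.5 kN.
Base metal shear (6 mm plate): yield φR_n = 1.0×0.6×345×6×460 = 571.3 kN; rupture φR_n = 0.75×0.6×450×6×460 = 558.9 kN; take 558.9 kN (rupture).
Tension yield (gross): A_g = 205×6 = 1230 mm². φR_n = 0.90 × 345 × 1230 = 381.9 kN.
Governing: min(702.5, 558.9, 381.9) = 381.9 kN → gross-section yield.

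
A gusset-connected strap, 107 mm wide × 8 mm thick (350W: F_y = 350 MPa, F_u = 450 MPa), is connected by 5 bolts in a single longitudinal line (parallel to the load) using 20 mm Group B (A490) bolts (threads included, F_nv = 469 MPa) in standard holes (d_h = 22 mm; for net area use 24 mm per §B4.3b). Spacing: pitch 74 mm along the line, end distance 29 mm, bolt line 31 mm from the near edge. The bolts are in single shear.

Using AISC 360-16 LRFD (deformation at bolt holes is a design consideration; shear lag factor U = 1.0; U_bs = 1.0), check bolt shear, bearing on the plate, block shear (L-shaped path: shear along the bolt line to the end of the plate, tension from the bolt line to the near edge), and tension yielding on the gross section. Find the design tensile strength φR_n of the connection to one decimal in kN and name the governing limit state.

Bolt shear: A_b = π(20)²/4 = 314.16 mm². φR_n = 0.75 × 469 × 314.16 × 5 × 1 = 552.5 kN.
Bearing (8 mm plate, F_u = 450 MPa): end bolts L_c = 29 − 22/2 = 18, R_n = min(1.2×18×8×450, 2.4×20×8×450) = 77.76 kN/bolt; interior L_c = 74 − 22 = 52, R_n = 172.8 kN/bolt. φR_n = 0.75 × (1×77.76 + 4×172.8) = 576.7 kN.
Block shear: shear path 1×[29+4×74] = 1×325 mm, A_gv = 2600, A_nv = 1×(325 − 4.5×24)×8 = 1736 mm²; tension to near edge: (31 − 0.5×24)×8 = 152 mm². R_n = min(0.6×450×1736, 0.6×350×2600) + 1.0×450×152 = min(468.72, 546) + 68.4 = 537.12 kN. φR_n = 0.75 × 537.12 = 402.8 kN.
Tension yield (gross): A_g = 107×8 = 856 mm². φR_n = 0.90 × 350 × 856 = 269.6 kN.
Governing: min(552.5, 576.7, 402.8, 269.6) = 269.6 kN → gross-section yield.

269.6 kN (gross-section yield governs)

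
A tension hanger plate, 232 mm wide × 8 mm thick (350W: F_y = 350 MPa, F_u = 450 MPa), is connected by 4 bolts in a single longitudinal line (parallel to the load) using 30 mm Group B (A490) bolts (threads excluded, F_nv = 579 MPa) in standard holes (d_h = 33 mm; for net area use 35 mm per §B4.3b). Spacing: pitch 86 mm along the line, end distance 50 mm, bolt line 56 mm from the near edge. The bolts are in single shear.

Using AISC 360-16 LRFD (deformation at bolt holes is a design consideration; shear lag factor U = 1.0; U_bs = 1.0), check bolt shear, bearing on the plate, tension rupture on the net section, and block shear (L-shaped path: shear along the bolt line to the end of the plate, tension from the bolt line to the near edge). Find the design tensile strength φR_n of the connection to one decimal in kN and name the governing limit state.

404.5 kN (block shear governs)

Bolt shear: A_b = π(30)²/4 = 706.86 mm². φR_n = 0.75 × 579 × 706.86 × 4 × 1 = 1227.8 kN.
Bearing (8 mm plate, F_u = 450 MPa): end bolts L_c = 50 − 33/2 = 33.5, R_n = min(1.2×33.5×8×450, 2.4×30×8×450) = 144.72 kN/bolt; interior L_c = 86 − 33 = 53, R_n = 228.96 kN/bolt. φR_n = 0.75 × (1×144.72 + 3×228.96) = 623.7 kN.
Tension rupture (net): A_n = (232 − 1×35)×8 = 1576 mm² (U = 1.0, A_e = A_n). φR_n = 0.75 × 450 × 1576 = 531.9 kN.
Block shear: shear path 1×[50+3×86] = 1×308 mm, A_gv = 2464, A_nv = 1×(308 − 3.5×35)×8 = 1484 mm²; tension to near edge: (56 − 0.5×35)×8 = 308 mm². R_n = min(0.6×450×1484, 0.6×350×2464) + 1.0×450×308 = min(400.68, 517.44) + 138.6 = 539.28 kN. φR_n = 0.75 × 539.28 = 404.5 kN.
Governing: min(1227.8, 623.7, 531.9, 404.5) = 404.5 kN → block shear.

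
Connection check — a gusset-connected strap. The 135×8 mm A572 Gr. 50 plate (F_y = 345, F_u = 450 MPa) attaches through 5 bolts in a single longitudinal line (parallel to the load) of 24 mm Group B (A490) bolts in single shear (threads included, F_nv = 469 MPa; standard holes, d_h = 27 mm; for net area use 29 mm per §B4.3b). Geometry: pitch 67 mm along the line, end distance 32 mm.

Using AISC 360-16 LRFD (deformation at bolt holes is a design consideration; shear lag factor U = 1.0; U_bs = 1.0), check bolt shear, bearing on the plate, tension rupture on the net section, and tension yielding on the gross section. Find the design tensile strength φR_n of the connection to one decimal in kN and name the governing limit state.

Bolt shear: A_b = π(24)²/4 = 452.39 mm². φR_n = 0.75 × 469 × 452.39 × 5 × 1 = 795.6 kN.
Bearing (8 mm plate, F_u = 450 MPa): end bolts L_c = 32 − 27/2 = 18.5, R_n = min(1.2×18.5×8×450, 2.4×24×8×450) = 79.92 kN/bolt; interior L_c = 67 − 27 = 40, R_n = 172.8 kN/bolt. φR_n = 0.75 × (1×79.92 + 4×172.8) = 578.3 kN.
Tension rupture (net): A_n = (135 − 1×29)×8 = 848 mm² (U = 1.0, A_e = A_n). φR_n = 0.75 × 450 × 848 = 286.2 kN.
Tension yield (gross): A_g = 135×8 = 1080 mm². φR_n = 0.90 × 345 × 1080 = 335.3 kN.
Governing: min(795.6, 578.3, 286.2, 335.3) = 286.2 kN → net-section rupture.

286.2 kN (net-section rupture governs)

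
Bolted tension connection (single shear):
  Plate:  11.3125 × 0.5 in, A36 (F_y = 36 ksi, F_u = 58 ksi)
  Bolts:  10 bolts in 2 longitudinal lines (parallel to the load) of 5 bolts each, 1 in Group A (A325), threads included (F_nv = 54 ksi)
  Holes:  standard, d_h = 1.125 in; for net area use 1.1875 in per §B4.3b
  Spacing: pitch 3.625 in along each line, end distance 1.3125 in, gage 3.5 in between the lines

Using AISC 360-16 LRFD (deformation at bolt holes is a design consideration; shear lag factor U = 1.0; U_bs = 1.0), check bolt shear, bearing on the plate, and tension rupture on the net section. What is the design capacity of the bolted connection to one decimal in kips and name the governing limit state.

194.4 kips (net-section rupture governs)

Bolt shear: A_b = π(1)²/4 = 0.7854 in². φR_n = 0.75 × 54 × 0.7854 × 10 × 1 = 318.1 kips.
Bearing (0.5 in plate, F_u = 58 ksi): end bolts L_c = 1.3125 − 1.125/2 = 0.75, R_n = min(1.2×0.75×0.5×58, 2.4×1×0.5×58) = 26.1 kips/bolt; interior L_c = 3.625 − 1.125 = 2.5, R_n = 69.6 kips/bolt. φR_n = 0.75 × (2×26.1 + 8×69.6) = 456.8 kips.
Tension rupture (net): A_n = (11.3125 − 2×1.1875)×0.5 = 4.4688 in² (U = 1.0, A_e = A_n). φR_n = 0.75 × 58 × 4.4688 = 194.4 kips.
Governing: min(318.1, 456.8, 194.4) = 194.4 kips → net-section rupture.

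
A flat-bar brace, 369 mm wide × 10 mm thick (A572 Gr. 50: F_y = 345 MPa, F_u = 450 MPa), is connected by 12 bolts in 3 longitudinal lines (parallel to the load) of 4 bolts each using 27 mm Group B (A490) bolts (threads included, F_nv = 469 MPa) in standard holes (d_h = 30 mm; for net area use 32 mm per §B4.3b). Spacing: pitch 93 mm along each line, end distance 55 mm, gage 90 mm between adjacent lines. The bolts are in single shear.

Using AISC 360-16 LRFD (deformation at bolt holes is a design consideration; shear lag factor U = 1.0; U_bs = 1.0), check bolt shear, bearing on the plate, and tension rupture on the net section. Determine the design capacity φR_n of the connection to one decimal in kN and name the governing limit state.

921.4 kN (net-section rupture governs)

Bolt shear: A_b = π(27)²/4 = 572.56 mm². φR_n = 0.75 × 469 × 572.56 × 12 × 1 = 2416.8 kN.
Bearing (10 mm plate, F_u = 450 MPa): end bolts L_c = 55 − 30/2 = 40, R_n = min(1.2×40×10×450, 2.4×27×10×450) = 216 kN/bolt; interior L_c = 93 − 30 = 63, R_n = 291.6 kN/bolt. φR_n = 0.75 × (3×216 + 9×291.6) = 2454.3 kN.
Tension rupture (net): A_n = (369 − 3×32)×10 = 2730 mm² (U = 1.0, A_e = A_n). φR_n = 0.75 × 450 × 2730 = 921.4 kN.
Governing: min(2416.8, 2454.3, 921.4) = 921.4 kN → net-section rupture.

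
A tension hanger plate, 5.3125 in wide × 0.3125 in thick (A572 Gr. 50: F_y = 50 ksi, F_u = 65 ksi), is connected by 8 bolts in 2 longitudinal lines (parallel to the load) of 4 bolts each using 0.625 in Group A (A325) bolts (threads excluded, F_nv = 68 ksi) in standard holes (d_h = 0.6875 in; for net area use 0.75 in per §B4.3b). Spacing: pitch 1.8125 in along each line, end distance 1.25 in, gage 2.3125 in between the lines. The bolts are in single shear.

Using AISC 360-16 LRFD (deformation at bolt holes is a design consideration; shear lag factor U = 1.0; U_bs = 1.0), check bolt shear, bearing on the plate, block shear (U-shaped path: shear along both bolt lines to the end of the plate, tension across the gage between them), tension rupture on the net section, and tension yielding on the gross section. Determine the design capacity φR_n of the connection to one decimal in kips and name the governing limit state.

Bolt shear: A_b = π(0.625)²/4 = 0.3068 in². φR_n = 0.75 × 68 × 0.3068 × 8 × 1 = 125.2 kips.
Bearing (0.3125 in plate, F_u = 65 ksi): end bolts L_c = 1.25 − 0.6875/2 = 0.90625, R_n = min(1.2×0.90625×0.3125×65, 2.4×0.625×0.3125×65) = 22.09 kips/bolt; interior L_c = 1.8125 − 0.6875 = 1.125, R_n = 27.422 kips/bolt. φR_n = 0.75 × (2×22.09 + 6×27.422) = 156.5 kips.
Block shear: shear path 2×[1.25+3×1.8125] = 2×6.6875 in, A_gv = 4.1797, A_nv = 2×(6.6875 − 3.5×0.75)×0.3125 = 2.5391 in²; tension across gage: (2.3125 − 1×0.75)×0.3125 = 0.48828 in². R_n = min(0.6×65×2.5391, 0.6×50×4.1797) + 1.0×65×0.48828 = min(99.025, 125.39) + 31.738 = 130.76 kips. φR_n = 0.75 × 130.76 = 98.1 kips.
Tension rupture (net): A_n = (5.3125 − 2×0.75)×0.3125 = 1.1914 in² (U = 1.0, A_e = A_n). φR_n = 0.75 × 65 × 1.1914 = 58.1 kips.
Tension yield (gross): A_g = 5.3125×0.3125 = 1.6602 in². φR_n = 0.90 × 50 × 1.6602 = 74.7 kips.
Governing: min(125.2, 156.5, 98.1, 58.1, 74.7) = 58.1 kips → net-section rupture.

58.1 kips (net-section rupture governs)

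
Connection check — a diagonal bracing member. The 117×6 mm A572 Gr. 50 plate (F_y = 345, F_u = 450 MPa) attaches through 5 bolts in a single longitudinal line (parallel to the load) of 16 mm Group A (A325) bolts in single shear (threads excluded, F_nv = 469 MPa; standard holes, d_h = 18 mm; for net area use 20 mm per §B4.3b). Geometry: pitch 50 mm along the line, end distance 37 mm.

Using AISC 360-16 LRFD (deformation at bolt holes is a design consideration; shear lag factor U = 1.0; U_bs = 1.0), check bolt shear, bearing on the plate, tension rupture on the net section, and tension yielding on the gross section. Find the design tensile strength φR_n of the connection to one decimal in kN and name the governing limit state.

Bolt shear: A_b = π(16)²/4 = 201.06 mm². φR_n = 0.75 × 469 × 201.06 × 5 × 1 = 353.6 kN.
Bearing (6 mm plate, F_u = 450 MPa): end bolts L_c = 37 − 18/2 = 28, R_n = min(1.2×28×6×450, 2.4×16×6×450) = 90.72 kN/bolt; interior L_c = 50 − 18 = 32, R_n = 103.68 kN/bolt. φR_n = 0.75 × (1×90.72 + 4×103.68) = 379.1 kN.
Tension rupture (net): A_n = (117 − 1×20)×6 = 582 mm² (U = 1.0, A_e = A_n). φR_n = 0.75 × 450 × 582 = 196.4 kN.
Tension yield (gross): A_g = 117×6 = 702 mm². φR_n = 0.90 × 345 × 702 = 218.0 kN.
Governing: min(353.6, 379.1, 196.4, 218.0) = 196.4 kN → net-section rupture.

196.4 kN (net-section rupture governs)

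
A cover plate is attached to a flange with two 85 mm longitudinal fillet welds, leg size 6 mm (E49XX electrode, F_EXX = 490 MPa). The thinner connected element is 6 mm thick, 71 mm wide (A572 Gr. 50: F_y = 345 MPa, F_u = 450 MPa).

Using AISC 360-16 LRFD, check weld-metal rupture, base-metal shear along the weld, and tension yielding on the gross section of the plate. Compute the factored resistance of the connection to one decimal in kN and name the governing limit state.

132.3 kN (gross-section yield governs)

Weld metal: throat = 0.707×6 = 4.242 mm, L = 2×85 = 170 mm. φR_n = 0.75 × 0.6 × 490 × 4.242 × 170 = 159.0 kN.
Base metal shear (6 mm plate): yield φR_n = 1.0×0.6×345×6×170 = 211.1 kN; rupture φR_n = 0.75×0.6×450×6×170 = 206.6 kN; take 206.6 kN (rupture).
Tension yield (gross): A_g = 71×6 = 426 mm². φR_n = 0.90 × 345 × 426 = 132.3 kN.
Governing: min(159.0, 206.6, 132.3) = 132.3 kN → gross-section yield.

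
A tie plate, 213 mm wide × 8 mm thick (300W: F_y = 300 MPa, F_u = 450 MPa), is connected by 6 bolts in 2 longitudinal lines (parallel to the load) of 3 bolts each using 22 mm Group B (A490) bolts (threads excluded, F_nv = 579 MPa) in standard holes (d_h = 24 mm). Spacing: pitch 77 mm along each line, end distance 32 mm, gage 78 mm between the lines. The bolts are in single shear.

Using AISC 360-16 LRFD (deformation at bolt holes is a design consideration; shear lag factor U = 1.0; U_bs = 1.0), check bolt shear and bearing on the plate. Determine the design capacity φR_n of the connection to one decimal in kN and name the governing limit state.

699.8 kN (bearing governs)

Bolt shear: A_b = π(22)²/4 = 380.13 mm². φR_n = 0.75 × 579 × 380.13 × 6 × 1 = 990.4 kN.
Bearing (8 mm plate, F_u = 450 MPa): end bolts L_c = 32 − 24/2 = 20, R_n = min(1.2×20×8×450, 2.4×22×8×450) = 86.4 kN/bolt; interior L_c = 77 − 24 = 53, R_n = 190.08 kN/bolt. φR_n = 0.75 × (2×86.4 + 4×190.08) = 699.8 kN.
Governing: min(990.4, 699.8) = 699.8 kN → bearing.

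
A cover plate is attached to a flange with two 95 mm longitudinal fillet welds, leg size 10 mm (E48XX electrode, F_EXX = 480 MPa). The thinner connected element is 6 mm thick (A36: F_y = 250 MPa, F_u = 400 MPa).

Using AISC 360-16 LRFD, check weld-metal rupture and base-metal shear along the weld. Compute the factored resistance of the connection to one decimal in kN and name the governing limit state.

171.0 kN (base-metal shear governs)

Weld metal: throat = 0.707×10 = 7.07 mm, L = 2×95 = 190 mm. φR_n = 0.75 × 0.6 × 480 × 7.07 × 190 = 290.2 kN.
Base metal shear (6 mm plate): yield φR_n = 1.0×0.6×250×6×190 = 171.0 kN; rupture φR_n = 0.75×0.6×400×6×190 = 205.2 kN; take 171.0 kN (yield).
Governing: min(290.2, 171.0) = 171.0 kN → base-metal shear.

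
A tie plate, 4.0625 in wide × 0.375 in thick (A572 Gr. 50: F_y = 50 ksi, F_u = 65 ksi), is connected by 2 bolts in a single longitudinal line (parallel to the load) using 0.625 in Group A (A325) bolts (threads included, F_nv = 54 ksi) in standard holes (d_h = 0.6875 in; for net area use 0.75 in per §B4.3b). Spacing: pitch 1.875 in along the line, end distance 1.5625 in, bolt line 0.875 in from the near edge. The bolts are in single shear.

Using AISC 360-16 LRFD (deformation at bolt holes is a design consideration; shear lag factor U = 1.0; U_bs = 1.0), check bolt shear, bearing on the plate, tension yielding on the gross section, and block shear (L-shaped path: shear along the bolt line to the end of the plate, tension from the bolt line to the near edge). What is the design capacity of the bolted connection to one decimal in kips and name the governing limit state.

24.9 kips (bolt shear governs)

Bolt shear: A_b = π(0.625)²/4 = 0.3068 in². φR_n = 0.75 × 54 × 0.3068 × 2 × 1 = 24.9 kips.
Bearing (0.375 in plate, F_u = 65 ksi): end bolts L_c = 1.5625 − 0.6875/2 = 1.21875, R_n = min(1.2×1.21875×0.375×65, 2.4×0.625×0.375×65) = 35.648 kips/bolt; interior L_c = 1.875 − 0.6875 = 1.1875, R_n = 34.734 kips/bolt. φR_n = 0.75 × (1×35.648 + 1×34.734) = 52.8 kips.
Tension yield (gross): A_g = 4.0625×0.375 = 1.5234 in². φR_n = 0.90 × 50 × 1.5234 = 68.6 kips.
Block shear: shear path 1×[1.5625+1×1.875] = 1×3.4375 in, A_gv = 1.2891, A_nv = 1×(3.4375 − 1.5×0.75)×0.375 = 0.86719 in²; tension to near edge: (0.875 − 0.5×0.75)×0.375 = 0.1875 in². R_n = min(0.6×65×0.86719, 0.6×50×1.2891) + 1.0×65×0.1875 = min(33.82, 38.673) + 12.188 = 46.008 kips. φR_n = 0.75 × 46.008 = 34.5 kips.
Governing: min(24.9, 52.8, 68.6, 34.5) = 24.9 kips → bolt shear.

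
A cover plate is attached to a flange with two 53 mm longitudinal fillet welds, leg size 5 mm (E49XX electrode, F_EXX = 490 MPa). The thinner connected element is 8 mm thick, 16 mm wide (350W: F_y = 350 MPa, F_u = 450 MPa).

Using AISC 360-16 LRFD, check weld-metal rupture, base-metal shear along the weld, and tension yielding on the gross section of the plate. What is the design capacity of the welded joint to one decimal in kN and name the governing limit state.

Weld metal: throat = 0.707×5 = 3.535 mm, L = 2×53 = 106 mm. φR_n = 0.75 × 0.6 × 490 × 3.535 × 106 = 82.6 kN.
Base metal shear (8 mm plate): yield φR_n = 1.0×0.6×350×8×106 = 178.1 kN; rupture φR_n = 0.75×0.6×450×8×106 = 171.7 kN; take 171.7 kN (rupture).
Tension yield (gross): A_g = 16×8 = 128 mm². φR_n = 0.90 × 350 × 128 = 40.3 kN.
Governing: min(82.6, 171.7, 40.3) = 40.3 kN → gross-section yield.

40.3 kN (gross-section yield governs)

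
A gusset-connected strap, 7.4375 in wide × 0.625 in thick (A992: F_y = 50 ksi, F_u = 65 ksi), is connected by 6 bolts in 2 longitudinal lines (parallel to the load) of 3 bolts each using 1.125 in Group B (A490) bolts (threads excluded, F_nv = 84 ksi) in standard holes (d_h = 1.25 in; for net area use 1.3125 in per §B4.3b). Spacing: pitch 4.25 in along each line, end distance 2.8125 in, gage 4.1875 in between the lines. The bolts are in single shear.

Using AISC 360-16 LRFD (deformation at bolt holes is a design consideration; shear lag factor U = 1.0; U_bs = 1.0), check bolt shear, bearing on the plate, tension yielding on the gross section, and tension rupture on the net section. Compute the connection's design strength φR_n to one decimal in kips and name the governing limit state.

146.6 kips (net-section rupture governs)

Bolt shear: A_b = π(1.125)²/4 = 0.99402 in². φR_n = 0.75 × 84 × 0.99402 × 6 × 1 = 375.7 kips.
Bearing (0.625 in plate, F_u = 65 ksi): end bolts L_c = 2.8125 − 1.25/2 = 2.1875, R_n = min(1.2×2.1875×0.625×65, 2.4×1.125×0.625×65) = 106.64 kips/bolt; interior L_c = 4.25 − 1.25 = 3, R_n = 109.69 kips/bolt. φR_n = 0.75 × (2×106.64 + 4×109.69) = 489.0 kips.
Tension yield (gross): A_g = 7.4375×0.625 = 4.6484 in². φR_n = 0.90 × 50 × 4.6484 = 209.2 kips.
Tension rupture (net): A_n = (7.4375 − 2×1.3125)×0.625 = 3.0078 in² (U = 1.0, A_e = A_n). φR_n = 0.75 × 65 × 3.0078 = 146.6 kips.
Governing: min(375.7, 489.0, 209.2, 146.6) = 146.6 kips → net-section rupture.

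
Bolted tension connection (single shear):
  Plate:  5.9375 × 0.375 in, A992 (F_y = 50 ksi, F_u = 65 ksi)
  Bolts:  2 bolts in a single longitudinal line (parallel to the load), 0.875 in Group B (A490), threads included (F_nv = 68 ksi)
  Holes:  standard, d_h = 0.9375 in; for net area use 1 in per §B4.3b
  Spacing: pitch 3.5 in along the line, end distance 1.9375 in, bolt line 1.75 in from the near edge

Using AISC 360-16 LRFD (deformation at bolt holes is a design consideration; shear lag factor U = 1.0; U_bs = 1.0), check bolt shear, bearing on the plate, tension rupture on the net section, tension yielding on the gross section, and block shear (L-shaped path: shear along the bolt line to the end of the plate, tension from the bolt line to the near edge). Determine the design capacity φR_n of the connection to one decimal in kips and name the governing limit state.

61.3 kips (bolt shear governs)

Bolt shear: A_b = π(0.875)²/4 = 0.60132 in². φR_n = 0.75 × 68 × 0.60132 × 2 × 1 = 61.3 kips.
Bearing (0.375 in plate, F_u = 65 ksi): end bolts L_c = 1.9375 − 0.9375/2 = 1.46875, R_n = min(1.2×1.46875×0.375×65, 2.4×0.875×0.375×65) = 42.961 kips/bolt; interior L_c = 3.5 − 0.9375 = 2.5625, R_n = 51.188 kips/bolt. φR_n = 0.75 × (1×42.961 + 1×51.188) = 70.6 kips.
Tension rupture (net): A_n = (5.9375 − 1×1)×0.375 = 1.8516 in² (U = 1.0, A_e = A_n). φR_n = 0.75 × 65 × 1.8516 = 90.3 kips.
Tension yield (gross): A_g = 5.9375×0.375 = 2.2266 in². φR_n = 0.90 × 50 × 2.2266 = 100.2 kips.
Block shear: shear path 1×[1.9375+1×3.5] = 1×5.4375 in, A_gv = 2.0391, A_nv = 1×(5.4375 − 1.5×1)×0.375 = 1.4766 in²; tension to near edge: (1.75 − 0.5×1)×0.375 = 0.46875 in². R_n = min(0.6×65×1.4766, 0.6×50×2.0391) + 1.0×65×0.46875 = min(57.587, 61.173) + 30.469 = 88.056 kips. φR_n = 0.75 × 88.056 = 66.0 kips.
Governing: min(61.3, 70.6, 90.3, 100.2, 66.0) = 61.3 kips → bolt shear.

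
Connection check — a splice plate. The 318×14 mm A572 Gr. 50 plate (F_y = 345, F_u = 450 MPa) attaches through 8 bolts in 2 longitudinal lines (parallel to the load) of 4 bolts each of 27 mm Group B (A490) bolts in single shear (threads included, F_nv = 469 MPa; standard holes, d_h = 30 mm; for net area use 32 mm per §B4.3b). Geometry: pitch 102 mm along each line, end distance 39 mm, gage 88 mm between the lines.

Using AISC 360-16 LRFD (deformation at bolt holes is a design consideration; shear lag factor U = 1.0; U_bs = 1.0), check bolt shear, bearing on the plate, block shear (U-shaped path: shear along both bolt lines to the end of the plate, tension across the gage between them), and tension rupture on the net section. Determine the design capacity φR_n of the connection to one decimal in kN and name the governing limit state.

1200.2 kN (net-section rupture governs)

Bolt shear: A_b = π(27)²/4 = 572.56 mm². φR_n = 0.75 × 469 × 572.56 × 8 × 1 = 1611.2 kN.
Bearing (14 mm plate, F_u = 450 MPa): end bolts L_c = 39 − 30/2 = 24, R_n = min(1.2×24×14×450, 2.4×27×14×450) = 181.44 kN/bolt; interior L_c = 102 − 30 = 72, R_n = 408.24 kN/bolt. φR_n = 0.75 × (2×181.44 + 6×408.24) = 2109.2 kN.
Block shear: shear path 2×[39+3×102] = 2×345 mm, A_gv = 9660, A_nv = 2×(345 − 3.5×32)×14 = 6524 mm²; tension across gage: (88 − 1×32)×14 = 784 mm². R_n = min(0.6×450×6524, 0.6×345×9660) + 1.0×450×784 = min(1761.5, 1999.6) + 352.8 = 2114.3 kN. φR_n = 0.75 × 2114.3 = 1585.7 kN.
Tension rupture (net): A_n = (318 − 2×32)×14 = 3556 mm² (U = 1.0, A_e = A_n). φR_n = 0.75 × 450 × 3556 = 1200.2 kN.
Governing: min(1611.2, 2109.2, 1585.7, 1200.2) = 1200.2 kN → net-section rupture.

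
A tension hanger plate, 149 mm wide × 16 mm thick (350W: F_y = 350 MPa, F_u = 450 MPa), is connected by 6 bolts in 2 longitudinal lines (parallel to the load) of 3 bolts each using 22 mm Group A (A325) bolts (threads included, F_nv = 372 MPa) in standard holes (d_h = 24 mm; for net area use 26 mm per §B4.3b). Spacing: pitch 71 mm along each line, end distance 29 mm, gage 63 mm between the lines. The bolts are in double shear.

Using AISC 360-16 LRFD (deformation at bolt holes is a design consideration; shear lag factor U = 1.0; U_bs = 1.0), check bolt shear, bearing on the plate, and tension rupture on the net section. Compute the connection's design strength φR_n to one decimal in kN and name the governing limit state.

523.8 kN (net-section rupture governs)

Bolt shear: A_b = π(22)²/4 = 380.13 mm². φR_n = 0.75 × 372 × 380.13 × 6 × 2 = 1272.7 kN.
Bearing (16 mm plate, F_u = 450 MPa): end bolts L_c = 29 − 24/2 = 17, R_n = min(1.2×17×16×450, 2.4×22×16×450) = 146.88 kN/bolt; interior L_c = 71 − 24 = 47, R_n = 380.16 kN/bolt. φR_n = 0.75 × (2×146.88 + 4×380.16) = 1360.8 kN.
Tension rupture (net): A_n = (149 − 2×26)×16 = 1552 mm² (U = 1.0, A_e = A_n). φR_n = 0.75 × 450 × 1552 = 523.8 kN.
Governing: min(1272.7, 1360.8, 523.8) = 523.8 kN → net-section rupture.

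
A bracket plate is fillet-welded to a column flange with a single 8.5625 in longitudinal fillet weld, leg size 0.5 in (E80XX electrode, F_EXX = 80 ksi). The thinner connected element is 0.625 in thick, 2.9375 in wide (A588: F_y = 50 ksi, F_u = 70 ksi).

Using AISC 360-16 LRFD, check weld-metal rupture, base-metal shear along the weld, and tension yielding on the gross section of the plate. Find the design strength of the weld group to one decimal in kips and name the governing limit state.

Weld metal: throat = 0.707×0.5 = 0.3535 in, L = 8.5625 in. φR_n = 0.75 × 0.6 × 80 × 0.3535 × 8.5625 = 109.0 kips.
Base metal shear (0.625 in plate): yield φR_n = 1.0×0.6×50×0.625×8.5625 = 160.5 kips; rupture φR_n = 0.75×0.6×70×0.625×8.5625 = 168.6 kips; take 160.5 kips (yield).
Tension yield (gross): A_g = 2.9375×0.625 = 1.8359 in². φR_n = 0.90 × 50 × 1.8359 = 82.6 kips.
Governing: min(109.0, 160.5, 82.6) = 82.6 kips → gross-section yield.

82.6 kips (gross-section yield governs)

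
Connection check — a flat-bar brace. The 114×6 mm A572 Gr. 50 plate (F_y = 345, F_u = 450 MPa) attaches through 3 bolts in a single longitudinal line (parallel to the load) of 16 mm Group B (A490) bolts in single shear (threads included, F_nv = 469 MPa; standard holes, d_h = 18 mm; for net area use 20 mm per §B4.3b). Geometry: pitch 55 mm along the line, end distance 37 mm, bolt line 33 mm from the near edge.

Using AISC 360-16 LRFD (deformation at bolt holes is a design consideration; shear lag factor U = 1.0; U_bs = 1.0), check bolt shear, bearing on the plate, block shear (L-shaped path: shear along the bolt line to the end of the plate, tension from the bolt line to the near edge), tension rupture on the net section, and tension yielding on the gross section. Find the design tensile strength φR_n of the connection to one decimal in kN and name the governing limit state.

Bolt shear: A_b = π(16)²/4 = 201.06 mm². φR_n = 0.75 × 469 × 201.06 × 3 × 1 = 212.2 kN.
Bearing (6 mm plate, F_u = 450 MPa): end bolts L_c = 37 − 18/2 = 28, R_n = min(1.2×28×6×450, 2.4×16×6×450) = 90.72 kN/bolt; interior L_c = 55 − 18 = 37, R_n = 103.68 kN/bolt. φR_n = 0.75 × (1×90.72 + 2×103.68) = 223.6 kN.
Block shear: shear path 1×[37+2×55] = 1×147 mm, A_gv = 882, A_nv = 1×(147 − 2.5×20)×6 = 582 mm²; tension to near edge: (33 − 0.5×20)×6 = 138 mm². R_n = min(0.6×450×582, 0.6×345×882) + 1.0×450×138 = min(157.14, 182.57) + 62.1 = 219.24 kN. φR_n = 0.75 × 219.24 = 164.4 kN.
Tension rupture (net): A_n = (114 − 1×20)×6 = 564 mm² (U = 1.0, A_e = A_n). φR_n = 0.75 × 450 × 564 = 190.4 kN.
Tension yield (gross): A_g = 114×6 = 684 mm². φR_n = 0.90 × 345 × 684 = 212.4 kN.
Governing: min(212.2, 223.6, 164.4, 190.4, 212.4) = 164.4 kN → block shear.

164.4 kN (block shear governs)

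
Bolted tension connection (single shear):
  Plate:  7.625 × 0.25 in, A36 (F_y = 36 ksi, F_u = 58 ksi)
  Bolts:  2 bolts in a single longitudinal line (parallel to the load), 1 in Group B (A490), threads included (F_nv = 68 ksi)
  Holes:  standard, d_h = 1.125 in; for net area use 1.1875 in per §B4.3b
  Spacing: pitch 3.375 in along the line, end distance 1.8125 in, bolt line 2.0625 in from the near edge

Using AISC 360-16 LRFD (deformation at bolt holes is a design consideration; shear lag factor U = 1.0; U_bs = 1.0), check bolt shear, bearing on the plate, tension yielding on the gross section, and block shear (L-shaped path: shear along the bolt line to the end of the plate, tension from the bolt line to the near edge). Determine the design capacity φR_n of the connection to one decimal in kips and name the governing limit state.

37.0 kips (block shear governs)

Bolt shear: A_b = π(1)²/4 = 0.7854 in². φR_n = 0.75 × 68 × 0.7854 × 2 × 1 = 80.1 kips.
Bearing (0.25 in plate, F_u = 58 ksi): end bolts L_c = 1.8125 − 1.125/2 = 1.25, R_n = min(1.2×1.25×0.25×58, 2.4×1×0.25×58) = 21.75 kips/bolt; interior L_c = 3.375 − 1.125 = 2.25, R_n = 34.8 kips/bolt. φR_n = 0.75 × (1×21.75 + 1×34.8) = 42.4 kips.
Tension yield (gross): A_g = 7.625×0.25 = 1.9063 in². φR_n = 0.90 × 36 × 1.9063 = 61.8 kips.
Block shear: shear path 1×[1.8125+1×3.375] = 1×5.1875 in, A_gv = 1.2969, A_nv = 1×(5.1875 − 1.5×1.1875)×0.25 = 0.85156 in²; tension to near edge: (2.0625 − 0.5×1.1875)×0.25 = 0.36719 in². R_n = min(0.6×58×0.85156, 0.6×36×1.2969) + 1.0×58×0.36719 = min(29.634, 28.013) + 21.297 = 49.31 kips. φR_n = 0.75 × 49.31 = 37.0 kips.
Governing: min(80.1, 42.4, 61.8, 37.0) = 37.0 kips → block shear.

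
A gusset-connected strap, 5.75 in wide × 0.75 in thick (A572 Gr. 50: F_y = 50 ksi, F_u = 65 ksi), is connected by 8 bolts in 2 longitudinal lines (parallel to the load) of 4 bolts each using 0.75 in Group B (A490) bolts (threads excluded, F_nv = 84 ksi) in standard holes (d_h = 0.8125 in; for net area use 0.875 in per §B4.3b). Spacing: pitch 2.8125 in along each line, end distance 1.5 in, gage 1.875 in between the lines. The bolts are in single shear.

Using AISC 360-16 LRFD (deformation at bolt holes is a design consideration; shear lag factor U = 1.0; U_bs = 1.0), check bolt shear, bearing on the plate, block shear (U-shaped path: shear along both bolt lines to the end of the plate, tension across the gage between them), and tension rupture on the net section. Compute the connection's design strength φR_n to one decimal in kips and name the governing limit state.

146.3 kips (net-section rupture governs)

Bolt shear: A_b = π(0.75)²/4 = 0.44179 in². φR_n = 0.75 × 84 × 0.44179 × 8 × 1 = 222.7 kips.
Bearing (0.75 in plate, F_u = 65 ksi): end bolts L_c = 1.5 − 0.8125/2 = 1.09375, R_n = min(1.2×1.09375×0.75×65, 2.4×0.75×0.75×65) = 63.984 kips/bolt; interior L_c = 2.8125 − 0.8125 = 2, R_n = 87.75 kips/bolt. φR_n = 0.75 × (2×63.984 + 6×87.75) = 490.9 kips.
Block shear: shear path 2×[1.5+3×2.8125] = 2×9.9375 in, A_gv = 14.906, A_nv = 2×(9.9375 − 3.5×0.875)×0.75 = 10.313 in²; tension across gage: (1.875 − 1×0.875)×0.75 = 0.75 in². R_n = min(0.6×65×10.313, 0.6×50×14.906) + 1.0×65×0.75 = min(402.21, 447.18) + 48.75 = 450.96 kips. φR_n = 0.75 × 450.96 = 338.2 kips.
Tension rupture (net): A_n = (5.75 − 2×0.875)×0.75 = 3 in² (U = 1.0, A_e = A_n). φR_n = 0.75 × 65 × 3 = 146.3 kips.
Governing: min(222.7, 490.9, 338.2, 146.3) = 146.3 kips → net-section rupture.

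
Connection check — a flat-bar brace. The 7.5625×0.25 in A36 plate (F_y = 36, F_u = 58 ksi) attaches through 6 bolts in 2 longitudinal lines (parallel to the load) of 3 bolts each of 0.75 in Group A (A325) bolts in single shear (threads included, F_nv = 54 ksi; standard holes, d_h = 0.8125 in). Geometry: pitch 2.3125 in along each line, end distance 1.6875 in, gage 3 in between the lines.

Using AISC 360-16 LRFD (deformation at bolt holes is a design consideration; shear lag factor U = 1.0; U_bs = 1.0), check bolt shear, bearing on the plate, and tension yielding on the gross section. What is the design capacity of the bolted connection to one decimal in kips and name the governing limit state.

Bolt shear: A_b = π(0.75)²/4 = 0.44179 in². φR_n = 0.75 × 54 × 0.44179 × 6 × 1 = 107.4 kips.
Bearing (0.25 in plate, F_u = 58 ksi): end bolts L_c = 1.6875 − 0.8125/2 = 1.28125, R_n = min(1.2×1.28125×0.25×58, 2.4×0.75×0.25×58) = 22.294 kips/bolt; interior L_c = 2.3125 − 0.8125 = 1.5, R_n = 26.1 kips/bolt. φR_n = 0.75 × (2×22.294 + 4×26.1) = 111.7 kips.
Tension yield (gross): A_g = 7.5625×0.25 = 1.8906 in². φR_n = 0.90 × 36 × 1.8906 = 61.3 kips.
Governing: min(107.4, 111.7, 61.3) = 61.3 kips → gross-section yield.

61.3 kips (gross-section yield governs)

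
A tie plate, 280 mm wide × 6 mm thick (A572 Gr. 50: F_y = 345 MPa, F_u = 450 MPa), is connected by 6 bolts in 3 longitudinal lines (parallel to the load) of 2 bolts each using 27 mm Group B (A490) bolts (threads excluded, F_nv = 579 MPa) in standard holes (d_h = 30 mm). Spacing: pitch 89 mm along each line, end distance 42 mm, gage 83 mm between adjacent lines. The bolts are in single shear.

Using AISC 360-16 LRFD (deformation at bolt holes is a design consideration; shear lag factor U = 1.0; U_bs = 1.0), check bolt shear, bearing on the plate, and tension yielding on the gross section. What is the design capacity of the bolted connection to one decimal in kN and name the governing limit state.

Bolt shear: A_b = π(27)²/4 = 572.56 mm². φR_n = 0.75 × 579 × 572.56 × 6 × 1 = 1491.8 kN.
Bearing (6 mm plate, F_u = 450 MPa): end bolts L_c = 42 − 30/2 = 27, R_n = min(1.2×27×6×450, 2.4×27×6×450) = 87.48 kN/bolt; interior L_c = 89 − 30 = 59, R_n = 174.96 kN/bolt. φR_n = 0.75 × (3×87.48 + 3×174.96) = 590.5 kN.
Tension yield (gross): A_g = 280×6 = 1680 mm². φR_n = 0.90 × 345 × 1680 = 521.6 kN.
Governing: min(1491.8, 590.5, 521.6) = 521.6 kN → gross-section yield.

521.6 kN (gross-section yield governs)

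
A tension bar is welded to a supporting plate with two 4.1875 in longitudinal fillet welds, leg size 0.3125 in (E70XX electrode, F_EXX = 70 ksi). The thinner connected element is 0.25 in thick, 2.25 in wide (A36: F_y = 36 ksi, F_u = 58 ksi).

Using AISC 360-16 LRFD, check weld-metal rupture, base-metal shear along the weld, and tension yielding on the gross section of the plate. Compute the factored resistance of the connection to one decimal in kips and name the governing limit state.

Weld metal: throat = 0.707×0.3125 = 0.22094 in, L = 2×4.1875 = 8.375 in. φR_n = 0.75 × 0.6 × 70 × 0.22094 × 8.375 = 58.3 kips.
Base metal shear (0.25 in plate): yield φR_n = 1.0×0.6×36×0.25×8.375 = 45.2 kips; rupture φR_n = 0.75×0.6×58×0.25×8.375 = 54.6 kips; take 45.2 kips (yield).
Tension yield (gross): A_g = 2.25×0.25 = 0.5625 in². φR_n = 0.90 × 36 × 0.5625 = 18.2 kips.
Governing: min(58.3, 45.2, 18.2) = 18.2 kips → gross-section yield.

18.2 kips (gross-section yield governs)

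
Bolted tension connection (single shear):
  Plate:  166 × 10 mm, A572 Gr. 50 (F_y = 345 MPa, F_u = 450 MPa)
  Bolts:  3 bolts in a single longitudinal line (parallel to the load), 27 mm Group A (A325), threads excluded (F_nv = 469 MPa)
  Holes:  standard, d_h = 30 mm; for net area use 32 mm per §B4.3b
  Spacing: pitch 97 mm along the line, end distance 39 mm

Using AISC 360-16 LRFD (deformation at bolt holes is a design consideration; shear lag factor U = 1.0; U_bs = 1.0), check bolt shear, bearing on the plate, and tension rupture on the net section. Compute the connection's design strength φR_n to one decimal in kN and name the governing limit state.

Bolt shear: A_b = π(27)²/4 = 572.56 mm². φR_n = 0.75 × 469 × 572.56 × 3 × 1 = 604.2 kN.
Bearing (10 mm plate, F_u = 450 MPa): end bolts L_c = 39 − 30/2 = 24, R_n = min(1.2×24×10×450, 2.4×27×10×450) = 129.6 kN/bolt; interior L_c = 97 − 30 = 67, R_n = 291.6 kN/bolt. φR_n = 0.75 × (1×129.6 + 2×291.6) = 534.6 kN.
Tension rupture (net): A_n = (166 − 1×32)×10 = 1340 mm² (U = 1.0, A_e = A_n). φR_n = 0.75 × 450 × 1340 = 452.3 kN.
Governing: min(604.2, 534.6, 452.3) = 452.3 kN → net-section rupture.

452.3 kN (net-section rupture governs)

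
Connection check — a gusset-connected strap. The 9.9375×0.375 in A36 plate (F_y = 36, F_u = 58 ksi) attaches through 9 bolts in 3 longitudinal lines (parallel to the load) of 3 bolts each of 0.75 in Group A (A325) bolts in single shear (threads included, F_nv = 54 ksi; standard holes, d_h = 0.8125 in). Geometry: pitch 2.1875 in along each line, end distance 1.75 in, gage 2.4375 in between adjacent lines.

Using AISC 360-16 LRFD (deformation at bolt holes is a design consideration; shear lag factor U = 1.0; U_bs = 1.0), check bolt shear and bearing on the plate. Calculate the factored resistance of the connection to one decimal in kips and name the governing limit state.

Bolt shear: A_b = π(0.75)²/4 = 0.44179 in². φR_n = 0.75 × 54 × 0.44179 × 9 × 1 = 161.0 kips.
Bearing (0.375 in plate, F_u = 58 ksi): end bolts L_c = 1.75 − 0.8125/2 = 1.34375, R_n = min(1.2×1.34375×0.375×58, 2.4×0.75×0.375×58) = 35.072 kips/bolt; interior L_c = 2.1875 − 0.8125 = 1.375, R_n = 35.888 kips/bolt. φR_n = 0.75 × (3×35.072 + 6×35.888) = 240.4 kips.
Governing: min(161.0, 240.4) = 161.0 kips → bolt shear.

161.0 kips (bolt shear governs)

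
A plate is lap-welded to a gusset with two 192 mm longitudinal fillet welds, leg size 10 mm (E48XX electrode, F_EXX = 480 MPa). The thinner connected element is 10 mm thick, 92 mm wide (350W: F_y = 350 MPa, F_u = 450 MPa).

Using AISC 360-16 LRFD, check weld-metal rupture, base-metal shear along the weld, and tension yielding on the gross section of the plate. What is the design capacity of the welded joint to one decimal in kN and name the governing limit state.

289.8 kN (gross-section yield governs)

Weld metal: throat = 0.707×10 = 7.07 mm, L = 2×192 = 384 mm. φR_n = 0.75 × 0.6 × 480 × 7.07 × 384 = 586.4 kN.
Base metal shear (10 mm plate): yield φR_n = 1.0×0.6×350×10×384 = 806.4 kN; rupture φR_n = 0.75×0.6×450×10×384 = 777.6 kN; take 777.6 kN (rupture).
Tension yield (gross): A_g = 92×10 = 920 mm². φR_n = 0.90 × 350 × 920 = 289.8 kN.
Governing: min(586.4, 777.6, 289.8) = 289.8 kN → gross-section yield.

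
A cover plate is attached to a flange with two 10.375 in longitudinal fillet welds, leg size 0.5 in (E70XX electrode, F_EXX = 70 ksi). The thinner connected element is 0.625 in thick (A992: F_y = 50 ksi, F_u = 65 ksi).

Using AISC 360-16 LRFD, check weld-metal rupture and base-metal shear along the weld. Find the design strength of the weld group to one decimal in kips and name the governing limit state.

231.1 kips (weld metal governs)

Weld metal: throat = 0.707×0.5 = 0.3535 in, L = 2×10.375 = 20.75 in. φR_n = 0.75 × 0.6 × 70 × 0.3535 × 20.75 = 231.1 kips.
Base metal shear (0.625 in plate): yield φR_n = 1.0×0.6×50×0.625×20.75 = 389.1 kips; rupture φR_n = 0.75×0.6×65×0.625×20.75 = 379.3 kips; take 379.3 kips (rupture).
Governing: min(231.1, 379.3) = 231.1 kips → weld metal.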